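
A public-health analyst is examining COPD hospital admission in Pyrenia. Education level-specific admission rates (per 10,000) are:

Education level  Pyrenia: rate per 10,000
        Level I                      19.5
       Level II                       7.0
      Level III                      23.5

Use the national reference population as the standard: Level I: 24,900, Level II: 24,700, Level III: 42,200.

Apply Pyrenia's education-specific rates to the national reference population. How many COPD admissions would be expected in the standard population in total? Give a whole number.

165

Expected COPD admissions = Σ (standard pop × education-specific rate ÷ 10,000)
= 24,900×19.5/10,000 + 24,700×7.0/10,000 + 42,200×23.5/10,000
= 48.55 + 17.29 + 99.17 = 165.01.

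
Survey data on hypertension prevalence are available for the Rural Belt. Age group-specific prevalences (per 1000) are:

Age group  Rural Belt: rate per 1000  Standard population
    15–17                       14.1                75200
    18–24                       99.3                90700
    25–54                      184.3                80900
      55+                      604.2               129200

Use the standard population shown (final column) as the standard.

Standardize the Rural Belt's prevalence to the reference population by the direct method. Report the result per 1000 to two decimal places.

274.04

Standard total = 376000; weights = 0.2000, 0.2412, 0.2152, 0.3436.
Standardized rate: 0.2000×14.1 + 0.2412×99.3 + 0.2152×184.3 + 0.3436×604.2 = 274.0408 per 1000.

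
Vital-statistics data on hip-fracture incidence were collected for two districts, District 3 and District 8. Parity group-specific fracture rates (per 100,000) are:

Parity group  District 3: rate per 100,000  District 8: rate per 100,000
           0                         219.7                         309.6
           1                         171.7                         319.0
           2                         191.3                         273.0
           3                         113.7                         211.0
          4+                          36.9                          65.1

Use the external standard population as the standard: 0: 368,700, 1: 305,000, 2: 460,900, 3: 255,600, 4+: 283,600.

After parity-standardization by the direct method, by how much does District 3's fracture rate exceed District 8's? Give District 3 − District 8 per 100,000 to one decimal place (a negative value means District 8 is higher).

Standard total = 1,673,800; weights = 0.2203, 0.1822, 0.2754, 0.1527, 0.1694.
District 3: 0.2203×219.7 + 0.1822×171.7 + 0.2754×191.3 + 0.1527×113.7 + 0.1694×36.9 = 155.9736 per 100,000.
District 8: 0.2203×309.6 + 0.1822×319.0 + 0.2754×273.0 + 0.1527×211.0 + 0.1694×65.1 = 244.7510 per 100,000.
Difference = 155.9736 − 244.7510 = -88.7774.

-88.8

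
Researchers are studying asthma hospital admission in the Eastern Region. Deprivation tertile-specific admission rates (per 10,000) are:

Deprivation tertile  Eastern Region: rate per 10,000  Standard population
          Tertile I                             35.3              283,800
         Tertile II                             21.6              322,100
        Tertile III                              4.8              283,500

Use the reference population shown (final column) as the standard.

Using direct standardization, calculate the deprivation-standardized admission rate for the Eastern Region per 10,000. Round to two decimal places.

20.62

Standard total = 889,400; weights = 0.3191, 0.3622, 0.3188.
Standardized rate: 0.3191×35.3 + 0.3622×21.6 + 0.3188×4.8 = 20.6165 per 10,000.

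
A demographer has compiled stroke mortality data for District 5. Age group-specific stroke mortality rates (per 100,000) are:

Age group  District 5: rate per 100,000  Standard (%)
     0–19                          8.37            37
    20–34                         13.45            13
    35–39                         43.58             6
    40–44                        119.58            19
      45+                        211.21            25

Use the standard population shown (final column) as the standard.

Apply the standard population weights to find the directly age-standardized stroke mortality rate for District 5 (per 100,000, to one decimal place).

Standard weights: 0.37, 0.13, 0.06, 0.19, 0.25.
Standardized rate: 0.3700×8.37 + 0.1300×13.45 + 0.0600×43.58 + 0.1900×119.58 + 0.2500×211.21 = 82.9829 per 100,000.

83.0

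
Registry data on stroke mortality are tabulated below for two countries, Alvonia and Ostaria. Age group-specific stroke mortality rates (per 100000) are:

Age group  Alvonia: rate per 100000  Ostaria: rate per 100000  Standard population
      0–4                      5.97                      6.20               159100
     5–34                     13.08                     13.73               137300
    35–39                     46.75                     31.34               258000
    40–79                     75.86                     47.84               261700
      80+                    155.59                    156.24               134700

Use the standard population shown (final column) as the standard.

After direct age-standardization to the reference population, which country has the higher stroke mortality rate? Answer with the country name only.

Alvonia

Standard total = 950800; weights = 0.1673, 0.1444, 0.2714, 0.2752, 0.1417.
Alvonia: 0.1673×5.97 + 0.1444×13.08 + 0.2714×46.75 + 0.2752×75.86 + 0.1417×155.59 = 58.4957 per 100000.
Ostaria: 0.1673×6.20 + 0.1444×13.73 + 0.2714×31.34 + 0.2752×47.84 + 0.1417×156.24 = 46.8264 per 100000.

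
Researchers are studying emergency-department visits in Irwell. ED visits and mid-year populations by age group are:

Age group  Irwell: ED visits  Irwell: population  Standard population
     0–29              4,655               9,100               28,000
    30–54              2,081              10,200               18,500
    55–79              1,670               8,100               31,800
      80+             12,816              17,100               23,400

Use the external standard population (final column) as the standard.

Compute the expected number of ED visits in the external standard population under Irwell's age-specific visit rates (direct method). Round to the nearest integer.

Age-specific rates per 1,000 for Irwell: 511.538, 204.020, 206.173, 749.474.
Expected ED visits = Σ (standard pop × age-specific rate ÷ 1,000)
= 28,000×511.538/1,000 + 18,500×204.020/1,000 + 31,800×206.173/1,000 + 23,400×749.474/1,000
= 14323.08 + 3774.36 + 6556.30 + 17537.68 = 42191.42.

42191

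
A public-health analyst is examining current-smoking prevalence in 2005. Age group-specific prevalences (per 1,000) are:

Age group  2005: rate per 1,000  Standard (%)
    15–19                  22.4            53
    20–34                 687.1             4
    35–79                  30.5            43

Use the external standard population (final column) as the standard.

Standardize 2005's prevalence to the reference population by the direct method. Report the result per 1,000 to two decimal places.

52.47

Standard weights: 0.53, 0.04, 0.43.
Standardized rate: 0.5300×22.4 + 0.0400×687.1 + 0.4300×30.5 = 52.4710 per 1,000.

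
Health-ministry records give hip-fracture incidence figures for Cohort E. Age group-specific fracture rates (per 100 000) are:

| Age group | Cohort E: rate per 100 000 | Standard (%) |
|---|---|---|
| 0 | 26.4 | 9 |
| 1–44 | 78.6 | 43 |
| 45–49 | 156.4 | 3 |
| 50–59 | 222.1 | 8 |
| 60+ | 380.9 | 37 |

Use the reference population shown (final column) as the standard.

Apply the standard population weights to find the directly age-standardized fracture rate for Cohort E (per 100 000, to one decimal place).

199.6

Standard weights: 0.09, 0.43, 0.03, 0.08, 0.37.
Standardized rate: 0.0900×26.4 + 0.4300×78.6 + 0.0300×156.4 + 0.0800×222.1 + 0.3700×380.9 = 199.5670 per 100 000.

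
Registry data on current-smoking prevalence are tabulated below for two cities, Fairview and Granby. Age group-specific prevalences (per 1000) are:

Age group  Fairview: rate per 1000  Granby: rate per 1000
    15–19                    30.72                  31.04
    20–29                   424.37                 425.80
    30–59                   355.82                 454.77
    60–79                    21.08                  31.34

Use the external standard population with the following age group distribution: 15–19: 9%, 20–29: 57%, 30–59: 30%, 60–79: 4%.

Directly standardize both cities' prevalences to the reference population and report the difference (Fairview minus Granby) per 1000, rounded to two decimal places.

-30.94

Standard weights: 0.09, 0.57, 0.30, 0.04.
Fairview: 0.0900×30.72 + 0.5700×424.37 + 0.3000×355.82 + 0.0400×21.08 = 352.2449 per 1000.
Granby: 0.0900×31.04 + 0.5700×425.80 + 0.3000×454.77 + 0.0400×31.34 = 383.1842 per 1000.
Difference = 352.2449 − 383.1842 = -30.9393.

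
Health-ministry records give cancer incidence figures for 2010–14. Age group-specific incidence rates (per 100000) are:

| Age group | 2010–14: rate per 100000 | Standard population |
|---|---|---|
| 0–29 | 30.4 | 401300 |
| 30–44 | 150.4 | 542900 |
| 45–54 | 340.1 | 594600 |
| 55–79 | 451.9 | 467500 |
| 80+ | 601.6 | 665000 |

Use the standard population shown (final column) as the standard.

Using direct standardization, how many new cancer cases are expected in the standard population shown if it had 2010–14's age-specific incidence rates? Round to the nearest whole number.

Expected new cancer cases = Σ (standard pop × age-specific rate ÷ 100000)
= 401300×30.4/100000 + 542900×150.4/100000 + 594600×340.1/100000 + 467500×451.9/100000 + 665000×601.6/100000
= 122.00 + 816.52 + 2022.23 + 2112.63 + 4000.64 = 9074.02.

9074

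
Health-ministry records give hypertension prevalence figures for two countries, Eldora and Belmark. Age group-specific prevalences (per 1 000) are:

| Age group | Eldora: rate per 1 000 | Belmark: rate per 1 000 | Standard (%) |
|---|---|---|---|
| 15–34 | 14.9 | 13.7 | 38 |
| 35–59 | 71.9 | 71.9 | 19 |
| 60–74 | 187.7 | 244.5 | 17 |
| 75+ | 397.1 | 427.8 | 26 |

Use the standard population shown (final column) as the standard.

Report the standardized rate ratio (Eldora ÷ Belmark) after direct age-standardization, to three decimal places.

0.900

Standard weights: 0.38, 0.19, 0.17, 0.26.
Eldora: 0.3800×14.9 + 0.1900×71.9 + 0.1700×187.7 + 0.2600×397.1 = 154.4780 per 1 000.
Belmark: 0.3800×13.7 + 0.1900×71.9 + 0.1700×244.5 + 0.2600×427.8 = 171.6600 per 1 000.
Ratio = 154.4780 ÷ 171.6600 = 0.89991.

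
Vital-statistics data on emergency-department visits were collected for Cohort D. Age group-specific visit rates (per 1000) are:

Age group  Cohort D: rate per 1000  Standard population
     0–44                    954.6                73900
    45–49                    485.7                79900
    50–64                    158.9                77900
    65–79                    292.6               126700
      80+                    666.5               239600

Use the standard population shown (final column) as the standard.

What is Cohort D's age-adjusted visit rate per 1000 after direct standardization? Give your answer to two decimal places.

532.60

Standard total = 598000; weights = 0.1236, 0.1336, 0.1303, 0.2119, 0.4007.
Standardized rate: 0.1236×954.6 + 0.1336×485.7 + 0.1303×158.9 + 0.2119×292.6 + 0.4007×666.5 = 532.6028 per 1000.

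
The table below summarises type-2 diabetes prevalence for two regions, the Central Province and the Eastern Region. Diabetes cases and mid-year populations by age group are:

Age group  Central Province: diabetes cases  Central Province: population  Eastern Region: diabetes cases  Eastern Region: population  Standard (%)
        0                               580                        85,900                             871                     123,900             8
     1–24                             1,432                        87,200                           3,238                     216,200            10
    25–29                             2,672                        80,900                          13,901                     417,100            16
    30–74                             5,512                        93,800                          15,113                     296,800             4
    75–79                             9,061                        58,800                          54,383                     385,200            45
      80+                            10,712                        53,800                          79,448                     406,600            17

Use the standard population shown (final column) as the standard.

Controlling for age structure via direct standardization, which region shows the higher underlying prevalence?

Age-specific rates per 1,000 for the Central Province: 6.752, 16.422, 33.028, 58.763, 154.099, 199.108.
For the Eastern Region: 7.030, 14.977, 33.328, 50.920, 141.181, 195.396.
Standard weights: 0.08, 0.10, 0.16, 0.04, 0.45, 0.17.
The Central Province: 0.0800×6.752 + 0.1000×16.422 + 0.1600×33.028 + 0.0400×58.763 + 0.4500×154.099 + 0.1700×199.108 = 113.0102 per 1,000.
The Eastern Region: 0.0800×7.030 + 0.1000×14.977 + 0.1600×33.328 + 0.0400×50.920 + 0.4500×141.181 + 0.1700×195.396 = 106.1782 per 1,000.
The crude rates (65.09 vs 90.45) would put the Eastern Region higher, but that reflects its age composition; once standardized to a common age structure, the Central Province has the higher underlying rate.

Central Province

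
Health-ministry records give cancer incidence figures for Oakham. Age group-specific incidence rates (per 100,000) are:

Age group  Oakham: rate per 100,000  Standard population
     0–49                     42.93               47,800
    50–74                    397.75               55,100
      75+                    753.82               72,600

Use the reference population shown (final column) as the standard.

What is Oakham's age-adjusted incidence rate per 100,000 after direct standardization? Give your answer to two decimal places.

448.41

Standard total = 175,500; weights = 0.2724, 0.3140, 0.4137.
Standardized rate: 0.2724×42.93 + 0.3140×397.75 + 0.4137×753.82 = 448.4069 per 100,000.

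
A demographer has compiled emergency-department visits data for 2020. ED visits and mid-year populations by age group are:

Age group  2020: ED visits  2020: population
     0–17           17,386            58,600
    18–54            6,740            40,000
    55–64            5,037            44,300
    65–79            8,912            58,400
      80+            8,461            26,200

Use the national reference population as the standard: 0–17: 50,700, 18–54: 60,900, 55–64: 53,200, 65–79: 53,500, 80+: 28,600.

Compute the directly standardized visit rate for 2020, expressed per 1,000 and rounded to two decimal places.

197.46

Age-specific rates per 1,000 for 2020: 296.689, 168.500, 113.702, 152.603, 322.939.
Standard total = 246,900; weights = 0.2053, 0.2467, 0.2155, 0.2167, 0.1158.
Standardized rate: 0.2053×296.689 + 0.2467×168.500 + 0.2155×113.702 + 0.2167×152.603 + 0.1158×322.939 = 197.4607 per 1,000.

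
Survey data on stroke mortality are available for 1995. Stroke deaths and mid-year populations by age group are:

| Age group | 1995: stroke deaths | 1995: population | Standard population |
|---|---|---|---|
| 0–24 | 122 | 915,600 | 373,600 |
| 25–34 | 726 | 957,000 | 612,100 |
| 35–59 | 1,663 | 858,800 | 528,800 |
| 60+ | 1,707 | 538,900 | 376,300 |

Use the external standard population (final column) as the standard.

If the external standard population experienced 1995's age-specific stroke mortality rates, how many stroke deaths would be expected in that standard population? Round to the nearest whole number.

Age-specific rates per 100,000 for 1995: 13.32, 75.86, 193.64, 316.76.
Expected stroke deaths = Σ (standard pop × age-specific rate ÷ 100,000)
= 373,600×13.32/100,000 + 612,100×75.86/100,000 + 528,800×193.64/100,000 + 376,300×316.76/100,000
= 49.78 + 464.35 + 1023.98 + 1191.95 = 2730.07.

2730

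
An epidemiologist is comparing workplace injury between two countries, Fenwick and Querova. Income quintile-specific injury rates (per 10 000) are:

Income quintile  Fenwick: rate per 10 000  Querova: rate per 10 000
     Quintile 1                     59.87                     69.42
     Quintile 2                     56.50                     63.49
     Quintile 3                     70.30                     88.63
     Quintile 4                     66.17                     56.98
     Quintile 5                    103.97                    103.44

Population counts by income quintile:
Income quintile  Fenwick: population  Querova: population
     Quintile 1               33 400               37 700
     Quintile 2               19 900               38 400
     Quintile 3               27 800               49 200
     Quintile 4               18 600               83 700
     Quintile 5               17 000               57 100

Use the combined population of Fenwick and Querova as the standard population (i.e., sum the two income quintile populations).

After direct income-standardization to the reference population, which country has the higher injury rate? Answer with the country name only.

Querova

Combined standard total = 382 800; weights = 0.1857, 0.1523, 0.2011, 0.2672, 0.1936.
Fenwick: 0.1857×59.87 + 0.1523×56.50 + 0.2011×70.30 + 0.2672×66.17 + 0.1936×103.97 = 71.6750 per 10 000.
Querova: 0.1857×69.42 + 0.1523×63.49 + 0.2011×88.63 + 0.2672×56.98 + 0.1936×103.44 = 75.6418 per 10 000.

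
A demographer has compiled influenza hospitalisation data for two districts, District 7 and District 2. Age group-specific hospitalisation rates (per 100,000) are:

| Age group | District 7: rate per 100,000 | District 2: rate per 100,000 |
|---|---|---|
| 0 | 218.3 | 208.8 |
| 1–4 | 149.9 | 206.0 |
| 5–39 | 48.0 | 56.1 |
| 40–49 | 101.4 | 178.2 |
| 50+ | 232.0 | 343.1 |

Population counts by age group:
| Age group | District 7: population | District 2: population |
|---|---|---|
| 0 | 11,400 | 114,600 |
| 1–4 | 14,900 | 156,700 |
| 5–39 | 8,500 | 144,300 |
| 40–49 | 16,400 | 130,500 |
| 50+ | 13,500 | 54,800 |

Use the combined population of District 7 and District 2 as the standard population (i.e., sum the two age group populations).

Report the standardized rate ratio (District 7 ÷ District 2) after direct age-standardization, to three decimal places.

Combined standard total = 665,600; weights = 0.1893, 0.2578, 0.2296, 0.2207, 0.1026.
District 7: 0.1893×218.3 + 0.2578×149.9 + 0.2296×48.0 + 0.2207×101.4 + 0.1026×232.0 = 137.1759 per 100,000.
District 2: 0.1893×208.8 + 0.2578×206.0 + 0.2296×56.1 + 0.2207×178.2 + 0.1026×343.1 = 180.0508 per 100,000.
Ratio = 137.1759 ÷ 180.0508 = 0.76187.

0.762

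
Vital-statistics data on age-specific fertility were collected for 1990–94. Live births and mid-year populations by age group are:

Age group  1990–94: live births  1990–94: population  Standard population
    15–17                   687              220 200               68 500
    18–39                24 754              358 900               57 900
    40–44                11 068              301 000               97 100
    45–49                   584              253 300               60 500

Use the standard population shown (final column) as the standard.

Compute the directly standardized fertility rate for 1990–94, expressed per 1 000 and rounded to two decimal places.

27.88

Age-specific rates per 1 000 for 1990–94: 3.120, 68.972, 36.771, 2.306.
Standard total = 284 000; weights = 0.2412, 0.2039, 0.3419, 0.2130.
Standardized rate: 0.2412×3.120 + 0.2039×68.972 + 0.3419×36.771 + 0.2130×2.306 = 27.8772 per 1 000.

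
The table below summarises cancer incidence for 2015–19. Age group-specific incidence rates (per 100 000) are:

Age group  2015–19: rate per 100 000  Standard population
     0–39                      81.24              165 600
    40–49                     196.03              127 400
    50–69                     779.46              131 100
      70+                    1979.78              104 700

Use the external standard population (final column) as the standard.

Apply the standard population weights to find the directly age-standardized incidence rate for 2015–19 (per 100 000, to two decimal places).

657.90

Standard total = 528 800; weights = 0.3132, 0.2409, 0.2479, 0.1980.
Standardized rate: 0.3132×81.24 + 0.2409×196.03 + 0.2479×779.46 + 0.1980×1979.78 = 657.9004 per 100 000.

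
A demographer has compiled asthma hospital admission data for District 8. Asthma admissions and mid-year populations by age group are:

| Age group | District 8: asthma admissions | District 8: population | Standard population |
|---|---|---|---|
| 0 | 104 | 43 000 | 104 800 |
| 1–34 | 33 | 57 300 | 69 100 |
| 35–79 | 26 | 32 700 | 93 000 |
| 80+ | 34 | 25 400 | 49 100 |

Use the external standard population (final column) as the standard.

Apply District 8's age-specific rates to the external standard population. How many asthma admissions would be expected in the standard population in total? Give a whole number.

Age-specific rates per 10 000 for District 8: 24.19, 5.76, 7.95, 13.39.
Expected asthma admissions = Σ (standard pop × age-specific rate ÷ 10 000)
= 104 800×24.19/10 000 + 69 100×5.76/10 000 + 93 000×7.95/10 000 + 49 100×13.39/10 000
= 253.47 + 39.80 + 73.94 + 65.72 = 432.93.

433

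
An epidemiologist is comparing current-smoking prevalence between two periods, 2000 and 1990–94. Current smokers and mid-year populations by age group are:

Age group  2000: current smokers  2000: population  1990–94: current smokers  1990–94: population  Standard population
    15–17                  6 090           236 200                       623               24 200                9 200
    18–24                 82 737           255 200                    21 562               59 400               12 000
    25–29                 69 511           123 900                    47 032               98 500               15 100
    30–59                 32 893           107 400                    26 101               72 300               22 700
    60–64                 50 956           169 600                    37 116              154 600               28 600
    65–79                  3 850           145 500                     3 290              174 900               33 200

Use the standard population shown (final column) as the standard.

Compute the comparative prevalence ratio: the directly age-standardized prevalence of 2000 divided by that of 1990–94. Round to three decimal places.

1.056

Age-specific rates per 1 000 for 2000: 25.783, 324.205, 561.025, 306.266, 300.448, 26.460.
For 1990–94: 25.744, 362.997, 477.482, 361.010, 240.078, 18.811.
Standard total = 120 800; weights = 0.0762, 0.0993, 0.1250, 0.1879, 0.2368, 0.2748.
2000: 0.0762×25.783 + 0.0993×324.205 + 0.1250×561.025 + 0.1879×306.266 + 0.2368×300.448 + 0.2748×26.460 = 240.2540 per 1 000.
1990–94: 0.0762×25.744 + 0.0993×362.997 + 0.1250×477.482 + 0.1879×361.010 + 0.2368×240.078 + 0.2748×18.811 = 227.5533 per 1 000.
Ratio = 240.2540 ÷ 227.5533 = 1.05581.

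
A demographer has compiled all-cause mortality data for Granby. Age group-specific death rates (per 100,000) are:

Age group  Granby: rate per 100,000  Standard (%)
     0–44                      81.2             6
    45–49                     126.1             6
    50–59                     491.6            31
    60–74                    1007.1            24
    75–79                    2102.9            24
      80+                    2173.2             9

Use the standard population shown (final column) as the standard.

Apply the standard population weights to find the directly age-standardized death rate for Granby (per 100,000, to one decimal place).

Standard weights: 0.06, 0.06, 0.31, 0.24, 0.24, 0.09.
Standardized rate: 0.0600×81.2 + 0.0600×126.1 + 0.3100×491.6 + 0.2400×1007.1 + 0.2400×2102.9 + 0.0900×2173.2 = 1106.8220 per 100,000.

1106.8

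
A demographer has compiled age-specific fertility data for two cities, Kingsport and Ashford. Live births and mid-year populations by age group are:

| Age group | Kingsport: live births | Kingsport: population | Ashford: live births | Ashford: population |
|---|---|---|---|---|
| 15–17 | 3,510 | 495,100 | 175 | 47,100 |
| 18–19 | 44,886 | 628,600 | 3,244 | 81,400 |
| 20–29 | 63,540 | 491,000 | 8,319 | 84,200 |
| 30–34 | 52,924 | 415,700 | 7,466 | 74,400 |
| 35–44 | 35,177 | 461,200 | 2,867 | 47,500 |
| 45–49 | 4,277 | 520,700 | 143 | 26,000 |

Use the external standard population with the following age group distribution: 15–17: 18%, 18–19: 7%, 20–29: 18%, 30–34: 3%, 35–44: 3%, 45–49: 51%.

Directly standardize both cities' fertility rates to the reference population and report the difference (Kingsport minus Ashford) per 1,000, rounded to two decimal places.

Age-specific rates per 1,000 for Kingsport: 7.089, 71.406, 129.409, 127.313, 76.273, 8.214.
For Ashford: 3.715, 39.853, 98.800, 100.349, 60.358, 5.500.
Standard weights: 0.18, 0.07, 0.18, 0.03, 0.03, 0.51.
Kingsport: 0.1800×7.089 + 0.0700×71.406 + 0.1800×129.409 + 0.0300×127.313 + 0.0300×76.273 + 0.5100×8.214 = 39.8649 per 1,000.
Ashford: 0.1800×3.715 + 0.0700×39.853 + 0.1800×98.800 + 0.0300×100.349 + 0.0300×60.358 + 0.5100×5.500 = 28.8688 per 1,000.
Difference = 39.8649 − 28.8688 = 10.9961.

11.00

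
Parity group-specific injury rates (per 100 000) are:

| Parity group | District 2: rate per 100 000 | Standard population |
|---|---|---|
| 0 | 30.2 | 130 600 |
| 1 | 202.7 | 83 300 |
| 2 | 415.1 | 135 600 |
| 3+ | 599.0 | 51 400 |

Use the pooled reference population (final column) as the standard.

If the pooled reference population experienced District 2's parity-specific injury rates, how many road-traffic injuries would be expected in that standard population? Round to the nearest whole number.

Expected road-traffic injuries = Σ (standard pop × parity-specific rate ÷ 100 000)
= 130 600×30.2/100 000 + 83 300×202.7/100 000 + 135 600×415.1/100 000 + 51 400×599.0/100 000
= 39.44 + 168.85 + 562.88 + 307.89 = 1079.05.

1079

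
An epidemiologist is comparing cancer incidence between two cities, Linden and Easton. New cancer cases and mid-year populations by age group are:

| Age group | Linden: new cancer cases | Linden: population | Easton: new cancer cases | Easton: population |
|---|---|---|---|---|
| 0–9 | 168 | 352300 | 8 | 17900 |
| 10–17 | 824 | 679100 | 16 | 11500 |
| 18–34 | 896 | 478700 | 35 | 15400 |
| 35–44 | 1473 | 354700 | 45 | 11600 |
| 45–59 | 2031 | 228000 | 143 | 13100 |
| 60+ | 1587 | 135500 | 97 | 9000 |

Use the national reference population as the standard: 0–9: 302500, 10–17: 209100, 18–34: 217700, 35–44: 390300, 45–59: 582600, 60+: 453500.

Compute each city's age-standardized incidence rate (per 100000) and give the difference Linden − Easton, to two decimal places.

Age-specific rates per 100000 for Linden: 47.69, 121.34, 187.17, 415.28, 890.79, 1171.22.
For Easton: 44.69, 139.13, 227.27, 387.93, 1091.60, 1077.78.
Standard total = 2155700; weights = 0.1403, 0.0970, 0.1010, 0.1811, 0.2703, 0.2104.
Linden: 0.1403×47.69 + 0.0970×121.34 + 0.1010×187.17 + 0.1811×415.28 + 0.2703×890.79 + 0.2104×1171.22 = 599.6890 per 100000.
Easton: 0.1403×44.69 + 0.0970×139.13 + 0.1010×227.27 + 0.1811×387.93 + 0.2703×1091.60 + 0.2104×1077.78 = 634.7074 per 100000.
Difference = 599.6890 − 634.7074 = -35.0183.

-35.02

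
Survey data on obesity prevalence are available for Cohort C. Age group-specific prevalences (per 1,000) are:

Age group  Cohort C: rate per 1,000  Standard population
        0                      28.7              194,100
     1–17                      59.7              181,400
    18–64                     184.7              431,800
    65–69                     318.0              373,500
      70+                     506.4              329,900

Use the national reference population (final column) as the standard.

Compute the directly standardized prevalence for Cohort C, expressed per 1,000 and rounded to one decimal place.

Standard total = 1,510,700; weights = 0.1285, 0.1201, 0.2858, 0.2472, 0.2184.
Standardized rate: 0.1285×28.7 + 0.1201×59.7 + 0.2858×184.7 + 0.2472×318.0 + 0.2184×506.4 = 252.8550 per 1,000.

252.9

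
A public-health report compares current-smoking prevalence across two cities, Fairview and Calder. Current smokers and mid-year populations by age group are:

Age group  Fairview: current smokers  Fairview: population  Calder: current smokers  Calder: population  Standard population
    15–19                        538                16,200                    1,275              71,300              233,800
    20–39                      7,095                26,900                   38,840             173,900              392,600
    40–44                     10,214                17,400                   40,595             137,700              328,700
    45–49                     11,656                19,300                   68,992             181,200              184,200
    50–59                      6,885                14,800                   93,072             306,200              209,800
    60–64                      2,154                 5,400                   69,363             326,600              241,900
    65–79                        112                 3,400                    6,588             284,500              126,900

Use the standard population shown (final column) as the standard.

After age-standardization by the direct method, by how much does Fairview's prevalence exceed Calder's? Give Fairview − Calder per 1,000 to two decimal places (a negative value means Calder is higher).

137.84

Age-specific rates per 1,000 for Fairview: 33.210, 263.755, 587.011, 603.938, 465.203, 398.889, 32.941.
For Calder: 17.882, 223.347, 294.808, 380.751, 303.958, 212.379, 23.156.
Standard total = 1,717,900; weights = 0.1361, 0.2285, 0.1913, 0.1072, 0.1221, 0.1408, 0.0739.
Fairview: 0.1361×33.210 + 0.2285×263.755 + 0.1913×587.011 + 0.1072×603.938 + 0.1221×465.203 + 0.1408×398.889 + 0.0739×32.941 = 357.2860 per 1,000.
Calder: 0.1361×17.882 + 0.2285×223.347 + 0.1913×294.808 + 0.1072×380.751 + 0.1221×303.958 + 0.1408×212.379 + 0.0739×23.156 = 219.4469 per 1,000.
Difference = 357.2860 − 219.4469 = 137.8391.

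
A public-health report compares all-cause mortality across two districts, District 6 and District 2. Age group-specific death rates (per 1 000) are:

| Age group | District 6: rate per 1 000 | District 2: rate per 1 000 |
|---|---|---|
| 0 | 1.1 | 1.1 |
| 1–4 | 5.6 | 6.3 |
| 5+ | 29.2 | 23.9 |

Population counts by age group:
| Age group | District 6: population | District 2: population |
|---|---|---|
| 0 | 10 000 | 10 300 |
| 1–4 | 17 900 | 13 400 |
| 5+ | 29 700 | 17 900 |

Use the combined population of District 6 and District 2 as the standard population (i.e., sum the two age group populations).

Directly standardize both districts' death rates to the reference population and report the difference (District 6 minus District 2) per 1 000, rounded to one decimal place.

Combined standard total = 99 200; weights = 0.2046, 0.3155, 0.4798.
District 6: 0.2046×1.1 + 0.3155×5.6 + 0.4798×29.2 = 16.0033 per 1 000.
District 2: 0.2046×1.1 + 0.3155×6.3 + 0.4798×23.9 = 13.6810 per 1 000.
Difference = 16.0033 − 13.6810 = 2.3223.

2.3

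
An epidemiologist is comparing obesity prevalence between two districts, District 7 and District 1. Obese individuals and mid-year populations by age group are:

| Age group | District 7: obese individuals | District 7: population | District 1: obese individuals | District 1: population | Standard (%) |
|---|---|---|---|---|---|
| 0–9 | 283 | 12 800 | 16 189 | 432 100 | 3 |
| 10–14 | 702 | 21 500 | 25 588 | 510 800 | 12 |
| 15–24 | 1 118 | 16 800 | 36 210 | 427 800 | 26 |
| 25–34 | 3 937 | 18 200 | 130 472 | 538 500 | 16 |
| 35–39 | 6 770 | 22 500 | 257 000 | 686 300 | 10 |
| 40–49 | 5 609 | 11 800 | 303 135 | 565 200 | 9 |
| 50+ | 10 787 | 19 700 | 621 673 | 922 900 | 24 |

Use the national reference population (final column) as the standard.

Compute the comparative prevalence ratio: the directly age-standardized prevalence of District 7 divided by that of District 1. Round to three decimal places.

Age-specific rates per 1 000 for District 7: 22.109, 32.651, 66.548, 216.319, 300.889, 475.339, 547.563.
For District 1: 37.466, 50.094, 84.642, 242.288, 374.472, 536.332, 673.608.
Standard weights: 0.03, 0.12, 0.26, 0.16, 0.10, 0.09, 0.24.
District 7: 0.0300×22.109 + 0.1200×32.651 + 0.2600×66.548 + 0.1600×216.319 + 0.1000×300.889 + 0.0900×475.339 + 0.2400×547.563 = 260.7794 per 1 000.
District 1: 0.0300×37.466 + 0.1200×50.094 + 0.2600×84.642 + 0.1600×242.288 + 0.1000×374.472 + 0.0900×536.332 + 0.2400×673.608 = 315.2914 per 1 000.
Ratio = 260.7794 ÷ 315.2914 = 0.82711.

0.827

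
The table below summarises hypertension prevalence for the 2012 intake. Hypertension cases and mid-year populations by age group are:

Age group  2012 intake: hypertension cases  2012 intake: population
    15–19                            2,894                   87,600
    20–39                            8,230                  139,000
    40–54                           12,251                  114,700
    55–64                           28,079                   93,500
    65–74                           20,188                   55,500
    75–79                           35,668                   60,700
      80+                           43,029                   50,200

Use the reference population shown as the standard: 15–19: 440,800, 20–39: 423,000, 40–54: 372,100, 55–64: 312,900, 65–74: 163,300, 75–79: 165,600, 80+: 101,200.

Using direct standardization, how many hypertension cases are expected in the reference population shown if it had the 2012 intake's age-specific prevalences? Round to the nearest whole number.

Age-specific rates per 1,000 for the 2012 intake: 33.037, 59.209, 106.809, 300.310, 363.748, 587.611, 857.151.
Expected hypertension cases = Σ (standard pop × age-specific rate ÷ 1,000)
= 440,800×33.037/1,000 + 423,000×59.209/1,000 + 372,100×106.809/1,000 + 312,900×300.310/1,000 + 163,300×363.748/1,000 + 165,600×587.611/1,000 + 101,200×857.151/1,000
= 14562.50 + 25045.25 + 39743.65 + 93967.05 + 59400.01 + 97308.42 + 86743.72 = 416770.60.

416771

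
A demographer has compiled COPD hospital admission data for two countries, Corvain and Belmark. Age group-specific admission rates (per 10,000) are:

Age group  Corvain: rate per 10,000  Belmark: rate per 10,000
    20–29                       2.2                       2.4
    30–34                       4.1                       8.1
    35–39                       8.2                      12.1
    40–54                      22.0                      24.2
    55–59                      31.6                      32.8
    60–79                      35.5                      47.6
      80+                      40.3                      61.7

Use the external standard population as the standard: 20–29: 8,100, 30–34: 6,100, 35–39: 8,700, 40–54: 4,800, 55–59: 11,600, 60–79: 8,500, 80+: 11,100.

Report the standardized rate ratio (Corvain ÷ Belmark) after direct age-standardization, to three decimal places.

Standard total = 58,900; weights = 0.1375, 0.1036, 0.1477, 0.0815, 0.1969, 0.1443, 0.1885.
Corvain: 0.1375×2.2 + 0.1036×4.1 + 0.1477×8.2 + 0.0815×22.0 + 0.1969×31.6 + 0.1443×35.5 + 0.1885×40.3 = 22.6725 per 10,000.
Belmark: 0.1375×2.4 + 0.1036×8.1 + 0.1477×12.1 + 0.0815×24.2 + 0.1969×32.8 + 0.1443×47.6 + 0.1885×61.7 = 29.8851 per 10,000.
Ratio = 22.6725 ÷ 29.8851 = 0.75866.

0.759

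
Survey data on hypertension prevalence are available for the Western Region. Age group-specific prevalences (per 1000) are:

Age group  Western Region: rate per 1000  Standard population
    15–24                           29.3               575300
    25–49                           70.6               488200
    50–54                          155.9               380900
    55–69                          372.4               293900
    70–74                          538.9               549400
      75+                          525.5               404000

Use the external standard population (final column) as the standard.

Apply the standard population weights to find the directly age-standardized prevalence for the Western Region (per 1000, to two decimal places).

270.66

Standard total = 2691700; weights = 0.2137, 0.1814, 0.1415, 0.1092, 0.2041, 0.1501.
Standardized rate: 0.2137×29.3 + 0.1814×70.6 + 0.1415×155.9 + 0.1092×372.4 + 0.2041×538.9 + 0.1501×525.5 = 270.6570 per 1000.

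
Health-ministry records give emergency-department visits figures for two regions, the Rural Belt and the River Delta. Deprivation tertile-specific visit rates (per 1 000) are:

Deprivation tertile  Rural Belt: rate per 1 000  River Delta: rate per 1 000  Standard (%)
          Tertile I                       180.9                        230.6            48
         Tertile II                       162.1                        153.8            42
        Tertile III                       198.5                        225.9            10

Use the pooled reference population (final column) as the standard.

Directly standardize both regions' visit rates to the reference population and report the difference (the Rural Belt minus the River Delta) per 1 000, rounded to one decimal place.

Standard weights: 0.48, 0.42, 0.10.
The Rural Belt: 0.4800×180.9 + 0.4200×162.1 + 0.1000×198.5 = 174.7640 per 1 000.
The River Delta: 0.4800×230.6 + 0.4200×153.8 + 0.1000×225.9 = 197.8740 per 1 000.
Difference = 174.7640 − 197.8740 = -23.1100.

-23.1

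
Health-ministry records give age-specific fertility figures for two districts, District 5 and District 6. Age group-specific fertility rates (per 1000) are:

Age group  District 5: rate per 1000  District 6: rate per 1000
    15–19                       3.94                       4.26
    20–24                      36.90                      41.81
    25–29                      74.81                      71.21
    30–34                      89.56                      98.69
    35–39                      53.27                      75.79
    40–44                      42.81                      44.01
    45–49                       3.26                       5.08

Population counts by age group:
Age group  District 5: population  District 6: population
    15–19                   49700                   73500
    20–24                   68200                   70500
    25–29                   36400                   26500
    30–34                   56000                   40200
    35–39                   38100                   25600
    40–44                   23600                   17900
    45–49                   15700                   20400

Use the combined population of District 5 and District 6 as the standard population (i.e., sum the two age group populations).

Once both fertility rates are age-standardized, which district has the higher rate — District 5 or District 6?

Combined standard total = 562300; weights = 0.2191, 0.2467, 0.1119, 0.1711, 0.1133, 0.0738, 0.0642.
District 5: 0.2191×3.94 + 0.2467×36.90 + 0.1119×74.81 + 0.1711×89.56 + 0.1133×53.27 + 0.0738×42.81 + 0.0642×3.26 = 43.0593 per 1000.
District 6: 0.2191×4.26 + 0.2467×41.81 + 0.1119×71.21 + 0.1711×98.69 + 0.1133×75.79 + 0.0738×44.01 + 0.0642×5.08 = 48.2564 per 1000.
The crude rates (47.07 vs 43.51) would put District 5 higher, but that reflects its age composition; once standardized to a common age structure, District 6 has the higher underlying rate.

District 6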